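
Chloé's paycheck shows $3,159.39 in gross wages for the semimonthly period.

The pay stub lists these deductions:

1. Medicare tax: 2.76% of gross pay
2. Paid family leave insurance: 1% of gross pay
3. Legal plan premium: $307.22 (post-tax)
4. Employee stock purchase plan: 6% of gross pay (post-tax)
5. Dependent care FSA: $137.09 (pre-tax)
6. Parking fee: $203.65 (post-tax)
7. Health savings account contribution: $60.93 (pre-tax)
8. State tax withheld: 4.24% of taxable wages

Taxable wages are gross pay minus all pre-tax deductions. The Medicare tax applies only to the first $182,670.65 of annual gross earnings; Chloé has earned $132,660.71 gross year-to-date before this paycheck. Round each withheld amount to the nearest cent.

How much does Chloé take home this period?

$2,016.59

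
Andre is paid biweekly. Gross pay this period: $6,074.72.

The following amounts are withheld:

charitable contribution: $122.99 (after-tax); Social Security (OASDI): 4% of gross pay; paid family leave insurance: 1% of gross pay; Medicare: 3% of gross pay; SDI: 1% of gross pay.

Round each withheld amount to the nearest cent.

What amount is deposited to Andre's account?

Medicare: $6,074.72 × 0.03 = $182.24
Paid family leave insurance: $6,074.72 × 0.01 = $60.75
SDI: $6,074.72 × 0.01 = $60.75
Social Security (OASDI): $6,074.72 × 0.04 = $242.99
Charitable contribution: $122.99
Total deductions = $182.24 + $60.75 + $60.75 + $242.99 + $122.99 = $669.72
Net pay = $6,074.72 − $669.72 = $5,405.00

$5,405.00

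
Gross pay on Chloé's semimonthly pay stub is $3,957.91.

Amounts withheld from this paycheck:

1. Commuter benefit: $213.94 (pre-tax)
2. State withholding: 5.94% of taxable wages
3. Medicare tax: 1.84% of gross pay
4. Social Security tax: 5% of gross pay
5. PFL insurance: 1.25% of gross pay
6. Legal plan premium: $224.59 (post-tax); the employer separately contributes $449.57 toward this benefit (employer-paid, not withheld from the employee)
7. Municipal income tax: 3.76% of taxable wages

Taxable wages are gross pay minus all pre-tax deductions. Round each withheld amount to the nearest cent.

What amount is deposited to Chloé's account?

$2,836.02

Commuter benefit: $213.94
Taxable wages = $3,957.91 − $213.94 = $3,743.97
Municipal income tax: $3,743.97 × 0.0376 = $140.77
State withholding: $3,743.97 × 0.0594 = $222.39
PFL insurance: $3,957.91 × 0.0125 = $49.47
Social Security tax: $3,957.91 × 0.05 = $197.90
Medicare tax: $3,957.91 × 0.0184 = $72.83
Legal plan premium: $224.59
(Employer's $449.57 toward legal plan premium is not withheld from the employee.)
Total deductions = $213.94 + $140.77 + $222.39 + $49.47 + $197.90 + $72.83 + $224.59 = $1,121.89
Net pay = $3,957.91 − $1,121.89 = $2,836.02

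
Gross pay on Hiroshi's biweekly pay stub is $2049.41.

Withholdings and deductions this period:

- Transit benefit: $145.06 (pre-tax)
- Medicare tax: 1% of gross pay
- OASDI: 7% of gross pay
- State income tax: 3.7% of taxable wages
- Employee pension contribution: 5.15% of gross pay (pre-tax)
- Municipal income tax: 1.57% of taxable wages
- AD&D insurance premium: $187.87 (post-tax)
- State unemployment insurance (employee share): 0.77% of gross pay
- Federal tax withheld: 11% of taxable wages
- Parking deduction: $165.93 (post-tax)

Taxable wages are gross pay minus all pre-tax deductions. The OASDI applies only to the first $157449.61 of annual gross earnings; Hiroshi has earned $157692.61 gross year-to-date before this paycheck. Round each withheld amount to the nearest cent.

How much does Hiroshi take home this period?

$1116.07

Employee pension contribution: $2049.41 × 0.0515 = $105.54
Transit benefit: $145.06
Pre-tax total = $105.54 + $145.06 = $250.60
Taxable wages = $2049.41 − $250.60 = $1798.81
Municipal income tax: $1798.81 × 0.0157 = $28.24
Federal tax withheld: $1798.81 × 0.11 = $197.87
State income tax: $1798.81 × 0.037 = $66.56
Medicare tax: $2049.41 × 0.01 = $20.49
State unemployment insurance (employee share): $2049.41 × 0.0077 = $15.78
OASDI: annual cap $157449.61 already reached (YTD $157692.61), so $0.00
AD&D insurance premium: $187.87
Parking deduction: $165.93
Total deductions = $105.54 + $145.06 + $28.24 + $197.87 + $66.56 + $20.49 + $15.78 + $0.00 + $187.87 + $165.93 = $933.34
Net pay = $2049.41 − $933.34 = $1116.07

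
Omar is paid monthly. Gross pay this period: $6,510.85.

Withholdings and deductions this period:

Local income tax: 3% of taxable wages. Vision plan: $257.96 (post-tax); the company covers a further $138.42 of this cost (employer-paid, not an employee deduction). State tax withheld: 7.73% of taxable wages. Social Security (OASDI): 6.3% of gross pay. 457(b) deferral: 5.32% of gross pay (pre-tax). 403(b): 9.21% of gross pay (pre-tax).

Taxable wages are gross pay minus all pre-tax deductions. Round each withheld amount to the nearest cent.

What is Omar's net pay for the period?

457(b) deferral: $6,510.85 × 0.0532 = $346.38
403(b): $6,510.85 × 0.0921 = $599.65
Pre-tax total = $346.38 + $599.65 = $946.03
Taxable wages = $6,510.85 − $946.03 = $5,564.82
State tax withheld: $5,564.82 × 0.0773 = $430.16
Local income tax: $5,564.82 × 0.03 = $166.94
Social Security (OASDI): $6,510.85 × 0.063 = $410.18
Vision plan: $257.96
(Employer's $138.42 toward vision plan is not withheld from the employee.)
Total deductions = $346.38 + $599.65 + $430.16 + $166.94 + $410.18 + $257.96 = $2,211.27
Net pay = $6,510.85 − $2,211.27 = $4,299.58

$4,299.58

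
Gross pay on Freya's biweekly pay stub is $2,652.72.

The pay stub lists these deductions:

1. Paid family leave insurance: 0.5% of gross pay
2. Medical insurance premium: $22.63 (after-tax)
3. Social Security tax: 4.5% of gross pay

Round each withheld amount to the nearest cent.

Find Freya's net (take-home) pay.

$2,497.46

Social Security tax: $2,652.72 × 0.045 = $119.37
Paid family leave insurance: $2,652.72 × 0.005 = $13.26
Medical insurance premium: $22.63
Total deductions = $119.37 + $13.26 + $22.63 = $155.26
Net pay = $2,652.72 − $155.26 = $2,497.46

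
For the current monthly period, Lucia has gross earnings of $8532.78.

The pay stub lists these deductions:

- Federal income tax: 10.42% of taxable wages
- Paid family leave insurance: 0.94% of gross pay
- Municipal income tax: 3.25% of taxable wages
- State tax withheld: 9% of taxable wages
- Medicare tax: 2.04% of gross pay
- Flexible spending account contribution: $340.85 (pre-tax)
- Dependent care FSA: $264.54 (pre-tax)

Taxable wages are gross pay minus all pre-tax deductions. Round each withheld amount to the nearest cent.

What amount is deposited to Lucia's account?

Flexible spending account contribution: $340.85
Dependent care FSA: $264.54
Pre-tax total = $340.85 + $264.54 = $605.39
Taxable wages = $8532.78 − $605.39 = $7927.39
Municipal income tax: $7927.39 × 0.0325 = $257.64
State tax withheld: $7927.39 × 0.09 = $713.47
Federal income tax: $7927.39 × 0.1042 = $826.03
Medicare tax: $8532.78 × 0.0204 = $174.07
Paid family leave insurance: $8532.78 × 0.0094 = $80.21
Total deductions = $340.85 + $264.54 + $257.64 + $713.47 + $826.03 + $174.07 + $80.21 = $2656.81
Net pay = $8532.78 − $2656.81 = $5875.97

$5875.97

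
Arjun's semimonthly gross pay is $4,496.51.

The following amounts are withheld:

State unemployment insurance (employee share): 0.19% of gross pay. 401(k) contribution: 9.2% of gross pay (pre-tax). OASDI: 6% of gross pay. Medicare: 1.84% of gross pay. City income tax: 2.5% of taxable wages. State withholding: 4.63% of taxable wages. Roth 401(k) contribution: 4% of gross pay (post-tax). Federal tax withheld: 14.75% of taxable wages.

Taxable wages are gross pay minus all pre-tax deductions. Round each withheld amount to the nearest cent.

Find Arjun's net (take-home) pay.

401(k) contribution: $4,496.51 × 0.092 = $413.68
Taxable wages = $4,496.51 − $413.68 = $4,082.83
Federal tax withheld: $4,082.83 × 0.1475 = $602.22
State withholding: $4,082.83 × 0.0463 = $189.04
City income tax: $4,082.83 × 0.025 = $102.07
OASDI: $4,496.51 × 0.06 = $269.79
Medicare: $4,496.51 × 0.0184 = $82.74
State unemployment insurance (employee share): $4,496.51 × 0.0019 = $8.54
Roth 401(k) contribution: $4,496.51 × 0.04 = $179.86
Total deductions = $413.68 + $602.22 + $189.04 + $102.07 + $269.79 + $82.74 + $8.54 + $179.86 = $1,847.94
Net pay = $4,496.51 − $1,847.94 = $2,648.57

$2,648.57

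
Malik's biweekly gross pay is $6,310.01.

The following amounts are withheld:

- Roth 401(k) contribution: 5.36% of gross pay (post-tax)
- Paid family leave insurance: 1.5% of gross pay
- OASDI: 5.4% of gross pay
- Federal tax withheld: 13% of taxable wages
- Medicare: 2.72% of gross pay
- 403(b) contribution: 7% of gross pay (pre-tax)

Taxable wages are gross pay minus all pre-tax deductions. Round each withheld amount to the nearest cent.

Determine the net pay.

403(b) contribution: $6,310.01 × 0.07 = $441.70
Taxable wages = $6,310.01 − $441.70 = $5,868.31
Federal tax withheld: $5,868.31 × 0.13 = $762.88
Medicare: $6,310.01 × 0.0272 = $171.63
Paid family leave insurance: $6,310.01 × 0.015 = $94.65
OASDI: $6,310.01 × 0.054 = $340.74
Roth 401(k) contribution: $6,310.01 × 0.0536 = $338.22
Total deductions = $441.70 + $762.88 + $171.63 + $94.65 + $340.74 + $338.22 = $2,149.82
Net pay = $6,310.01 − $2,149.82 = $4,160.19

$4,160.19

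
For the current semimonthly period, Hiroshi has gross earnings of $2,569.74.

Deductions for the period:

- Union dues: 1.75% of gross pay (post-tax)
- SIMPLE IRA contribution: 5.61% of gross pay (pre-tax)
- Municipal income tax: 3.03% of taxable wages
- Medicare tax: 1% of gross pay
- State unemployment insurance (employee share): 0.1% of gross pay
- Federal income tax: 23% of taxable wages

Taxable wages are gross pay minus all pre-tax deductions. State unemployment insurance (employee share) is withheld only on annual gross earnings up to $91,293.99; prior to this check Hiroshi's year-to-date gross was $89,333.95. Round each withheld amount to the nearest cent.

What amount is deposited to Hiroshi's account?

SIMPLE IRA contribution: $2,569.74 × 0.0561 = $144.16
Taxable wages = $2,569.74 − $144.16 = $2,425.58
Municipal income tax: $2,425.58 × 0.0303 = $73.50
Federal income tax: $2,425.58 × 0.23 = $557.88
State unemployment insurance (employee share): only $91,293.99 − $89,333.95 = $1,960.04 of this check is subject → $1,960.04 × 0.001 = $1.96
Medicare tax: $2,569.74 × 0.01 = $25.70
Union dues: $2,569.74 × 0.0175 = $44.97
Total deductions = $144.16 + $73.50 + $557.88 + $1.96 + $25.70 + $44.97 = $848.17
Net pay = $2,569.74 − $848.17 = $1,721.57

$1,721.57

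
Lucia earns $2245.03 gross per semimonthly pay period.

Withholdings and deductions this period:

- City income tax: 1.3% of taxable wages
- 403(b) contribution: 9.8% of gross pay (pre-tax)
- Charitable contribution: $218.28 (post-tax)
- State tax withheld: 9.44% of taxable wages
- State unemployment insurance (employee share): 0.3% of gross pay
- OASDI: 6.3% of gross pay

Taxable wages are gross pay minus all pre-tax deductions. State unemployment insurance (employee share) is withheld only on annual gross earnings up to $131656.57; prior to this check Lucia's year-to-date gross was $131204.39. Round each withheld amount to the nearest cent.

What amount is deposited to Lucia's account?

$1446.45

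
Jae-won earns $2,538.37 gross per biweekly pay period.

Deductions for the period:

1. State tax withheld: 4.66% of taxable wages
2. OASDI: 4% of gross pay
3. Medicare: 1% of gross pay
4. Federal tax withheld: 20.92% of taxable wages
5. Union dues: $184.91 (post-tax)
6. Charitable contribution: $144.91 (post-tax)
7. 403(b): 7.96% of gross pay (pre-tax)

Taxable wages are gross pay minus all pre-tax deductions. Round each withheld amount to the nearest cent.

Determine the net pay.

$1,281.96

403(b): $2,538.37 × 0.0796 = $202.05
Taxable wages = $2,538.37 − $202.05 = $2,336.32
Federal tax withheld: $2,336.32 × 0.2092 = $488.76
State tax withheld: $2,336.32 × 0.0466 = $108.87
Medicare: $2,538.37 × 0.01 = $25.38
OASDI: $2,538.37 × 0.04 = $101.53
Charitable contribution: $144.91
Union dues: $184.91
Total deductions = $202.05 + $488.76 + $108.87 + $25.38 + $101.53 + $144.91 + $184.91 = $1,256.41
Net pay = $2,538.37 − $1,256.41 = $1,281.96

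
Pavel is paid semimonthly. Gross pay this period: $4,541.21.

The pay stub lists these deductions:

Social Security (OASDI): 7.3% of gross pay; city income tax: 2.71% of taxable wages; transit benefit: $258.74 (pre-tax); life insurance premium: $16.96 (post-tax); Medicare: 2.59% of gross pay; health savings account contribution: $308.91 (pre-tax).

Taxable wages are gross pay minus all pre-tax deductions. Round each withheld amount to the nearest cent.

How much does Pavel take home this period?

Transit benefit: $258.74
Health savings account contribution: $308.91
Pre-tax total = $258.74 + $308.91 = $567.65
Taxable wages = $4,541.21 − $567.65 = $3,973.56
City income tax: $3,973.56 × 0.0271 = $107.68
Medicare: $4,541.21 × 0.0259 = $117.62
Social Security (OASDI): $4,541.21 × 0.073 = $331.51
Life insurance premium: $16.96
Total deductions = $258.74 + $308.91 + $107.68 + $117.62 + $331.51 + $16.96 = $1,141.42
Net pay = $4,541.21 − $1,141.42 = $3,399.79

$3,399.79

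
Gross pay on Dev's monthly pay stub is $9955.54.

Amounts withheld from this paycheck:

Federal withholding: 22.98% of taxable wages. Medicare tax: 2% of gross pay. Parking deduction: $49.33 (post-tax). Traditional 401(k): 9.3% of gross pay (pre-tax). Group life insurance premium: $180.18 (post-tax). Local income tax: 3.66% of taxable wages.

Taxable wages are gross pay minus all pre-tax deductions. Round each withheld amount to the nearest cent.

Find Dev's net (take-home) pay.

$6195.54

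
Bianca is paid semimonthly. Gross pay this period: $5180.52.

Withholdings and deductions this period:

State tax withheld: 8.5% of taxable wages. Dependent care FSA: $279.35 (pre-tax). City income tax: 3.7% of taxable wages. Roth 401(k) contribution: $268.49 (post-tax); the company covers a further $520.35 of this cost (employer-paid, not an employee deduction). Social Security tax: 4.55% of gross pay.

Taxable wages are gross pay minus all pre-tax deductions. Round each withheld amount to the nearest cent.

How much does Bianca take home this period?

$3799.03

Dependent care FSA: $279.35
Taxable wages = $5180.52 − $279.35 = $4901.17
State tax withheld: $4901.17 × 0.085 = $416.60
City income tax: $4901.17 × 0.037 = $181.34
Social Security tax: $5180.52 × 0.0455 = $235.71
Roth 401(k) contribution: $268.49
(Employer's $520.35 toward Roth 401(k) contribution is not withheld from the employee.)
Total deductions = $279.35 + $416.60 + $181.34 + $235.71 + $268.49 = $1381.49
Net pay = $5180.52 − $1381.49 = $3799.03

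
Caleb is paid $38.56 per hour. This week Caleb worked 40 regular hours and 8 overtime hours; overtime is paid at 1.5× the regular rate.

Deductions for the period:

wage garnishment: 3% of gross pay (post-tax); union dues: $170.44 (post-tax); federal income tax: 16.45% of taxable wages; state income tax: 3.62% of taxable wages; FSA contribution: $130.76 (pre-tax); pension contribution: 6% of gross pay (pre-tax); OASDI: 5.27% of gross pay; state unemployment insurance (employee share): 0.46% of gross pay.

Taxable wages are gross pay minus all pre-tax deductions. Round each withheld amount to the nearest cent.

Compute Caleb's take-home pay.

$1,056.53

Regular pay: 40 × $38.56 = $1,542.40
Overtime pay: 8 × $38.56 × 1.5 = $462.72
Gross pay = $1,542.40 + $462.72 = $2,005.12
FSA contribution: $130.76
Pension contribution: $2,005.12 × 0.06 = $120.31
Pre-tax total = $130.76 + $120.31 = $251.07
Taxable wages = $2,005.12 − $251.07 = $1,754.05
Federal income tax: $1,754.05 × 0.1645 = $288.54
State income tax: $1,754.05 × 0.0362 = $63.50
OASDI: $2,005.12 × 0.0527 = $105.67
State unemployment insurance (employee share): $2,005.12 × 0.0046 = $9.22
Union dues: $170.44
Wage garnishment: $2,005.12 × 0.03 = $60.15
Total deductions = $130.76 + $120.31 + $288.54 + $63.50 + $105.67 + $9.22 + $170.44 + $60.15 = $948.59
Net pay = $2,005.12 − $948.59 = $1,056.53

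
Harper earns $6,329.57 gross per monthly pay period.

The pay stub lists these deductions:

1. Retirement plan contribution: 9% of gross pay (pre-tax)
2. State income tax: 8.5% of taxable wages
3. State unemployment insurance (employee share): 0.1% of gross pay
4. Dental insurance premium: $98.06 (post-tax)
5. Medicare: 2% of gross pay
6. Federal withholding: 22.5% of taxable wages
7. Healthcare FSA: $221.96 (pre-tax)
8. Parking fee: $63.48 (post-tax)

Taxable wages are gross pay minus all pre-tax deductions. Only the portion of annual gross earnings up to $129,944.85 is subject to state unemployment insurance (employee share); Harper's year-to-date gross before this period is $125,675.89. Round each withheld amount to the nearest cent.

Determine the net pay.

$3,528.78

Retirement plan contribution: $6,329.57 × 0.09 = $569.66
Healthcare FSA: $221.96
Pre-tax total = $569.66 + $221.96 = $791.62
Taxable wages = $6,329.57 − $791.62 = $5,537.95
Federal withholding: $5,537.95 × 0.225 = $1,246.04
State income tax: $5,537.95 × 0.085 = $470.73
State unemployment insurance (employee share): only $129,944.85 − $125,675.89 = $4,268.96 of this check is subject → $4,268.96 × 0.001 = $4.27
Medicare: $6,329.57 × 0.02 = $126.59
Dental insurance premium: $98.06
Parking fee: $63.48
Total deductions = $569.66 + $221.96 + $1,246.04 + $470.73 + $4.27 + $126.59 + $98.06 + $63.48 = $2,800.79
Net pay = $6,329.57 − $2,800.79 = $3,528.78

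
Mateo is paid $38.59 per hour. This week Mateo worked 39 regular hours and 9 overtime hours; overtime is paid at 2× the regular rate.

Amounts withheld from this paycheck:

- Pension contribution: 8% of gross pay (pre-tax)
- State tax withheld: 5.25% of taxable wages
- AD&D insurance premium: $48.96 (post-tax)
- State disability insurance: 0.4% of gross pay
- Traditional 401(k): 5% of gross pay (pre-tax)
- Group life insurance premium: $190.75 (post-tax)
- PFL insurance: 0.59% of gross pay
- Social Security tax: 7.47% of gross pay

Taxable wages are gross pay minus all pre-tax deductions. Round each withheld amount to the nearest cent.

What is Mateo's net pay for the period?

$1387.41

Regular pay: 39 × $38.59 = $1505.01
Overtime pay: 9 × $38.59 × 2 = $694.62
Gross pay = $1505.01 + $694.62 = $2199.63
Traditional 401(k): $2199.63 × 0.05 = $109.98
Pension contribution: $2199.63 × 0.08 = $175.97
Pre-tax total = $109.98 + $175.97 = $285.95
Taxable wages = $2199.63 − $285.95 = $1913.68
State tax withheld: $1913.68 × 0.0525 = $100.47
PFL insurance: $2199.63 × 0.0059 = $12.98
Social Security tax: $2199.63 × 0.0747 = $164.31
State disability insurance: $2199.63 × 0.004 = $8.80
AD&D insurance premium: $48.96
Group life insurance premium: $190.75
Total deductions = $109.98 + $175.97 + $100.47 + $12.98 + $164.31 + $8.80 + $48.96 + $190.75 = $812.22
Net pay = $2199.63 − $812.22 = $1387.41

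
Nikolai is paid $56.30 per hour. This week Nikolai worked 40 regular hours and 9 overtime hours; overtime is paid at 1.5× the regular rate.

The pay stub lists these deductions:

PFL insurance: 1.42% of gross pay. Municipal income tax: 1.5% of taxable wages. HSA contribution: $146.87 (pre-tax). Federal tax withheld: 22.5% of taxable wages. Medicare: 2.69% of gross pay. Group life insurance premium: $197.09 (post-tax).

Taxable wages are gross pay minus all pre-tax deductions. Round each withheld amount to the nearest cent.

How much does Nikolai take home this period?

Regular pay: 40 × $56.30 = $2,252.00
Overtime pay: 9 × $56.30 × 1.5 = $760.05
Gross pay = $2,252.00 + $760.05 = $3,012.05
HSA contribution: $146.87
Taxable wages = $3,012.05 − $146.87 = $2,865.18
Federal tax withheld: $2,865.18 × 0.225 = $644.67
Municipal income tax: $2,865.18 × 0.015 = $42.98
Medicare: $3,012.05 × 0.0269 = $81.02
PFL insurance: $3,012.05 × 0.0142 = $42.77
Group life insurance premium: $197.09
Total deductions = $146.87 + $644.67 + $42.98 + $81.02 + $42.77 + $197.09 = $1,155.40
Net pay = $3,012.05 − $1,155.40 = $1,856.65

$1,856.65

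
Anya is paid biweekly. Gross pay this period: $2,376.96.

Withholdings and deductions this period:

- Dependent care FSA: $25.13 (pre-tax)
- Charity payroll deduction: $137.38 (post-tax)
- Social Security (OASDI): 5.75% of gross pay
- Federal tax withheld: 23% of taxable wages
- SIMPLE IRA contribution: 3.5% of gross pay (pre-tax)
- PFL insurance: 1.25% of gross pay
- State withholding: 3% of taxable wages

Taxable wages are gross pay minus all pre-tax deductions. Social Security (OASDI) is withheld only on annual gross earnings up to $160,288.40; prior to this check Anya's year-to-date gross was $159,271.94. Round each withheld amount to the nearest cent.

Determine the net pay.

Dependent care FSA: $25.13
SIMPLE IRA contribution: $2,376.96 × 0.035 = $83.19
Pre-tax total = $25.13 + $83.19 = $108.32
Taxable wages = $2,376.96 − $108.32 = $2,268.64
State withholding: $2,268.64 × 0.03 = $68.06
Federal tax withheld: $2,268.64 × 0.23 = $521.79
Social Security (OASDI): only $160,288.40 − $159,271.94 = $1,016.46 of this check is subject → $1,016.46 × 0.0575 = $58.45
PFL insurance: $2,376.96 × 0.0125 = $29.71
Charity payroll deduction: $137.38
Total deductions = $25.13 + $83.19 + $68.06 + $521.79 + $58.45 + $29.71 + $137.38 = $923.71
Net pay = $2,376.96 − $923.71 = $1,453.25

$1,453.25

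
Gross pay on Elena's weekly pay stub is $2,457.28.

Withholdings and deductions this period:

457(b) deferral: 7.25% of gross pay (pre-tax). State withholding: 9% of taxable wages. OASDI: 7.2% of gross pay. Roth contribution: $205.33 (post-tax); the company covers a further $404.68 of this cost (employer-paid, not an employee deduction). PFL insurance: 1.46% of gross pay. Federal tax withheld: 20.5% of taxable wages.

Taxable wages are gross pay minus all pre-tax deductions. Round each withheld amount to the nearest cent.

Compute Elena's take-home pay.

457(b) deferral: $2,457.28 × 0.0725 = $178.15
Taxable wages = $2,457.28 − $178.15 = $2,279.13
State withholding: $2,279.13 × 0.09 = $205.12
Federal tax withheld: $2,279.13 × 0.205 = $467.22
PFL insurance: $2,457.28 × 0.0146 = $35.88
OASDI: $2,457.28 × 0.072 = $176.92
Roth contribution: $205.33
(Employer's $404.68 toward Roth contribution is not withheld from the employee.)
Total deductions = $178.15 + $205.12 + $467.22 + $35.88 + $176.92 + $205.33 = $1,268.62
Net pay = $2,457.28 − $1,268.62 = $1,188.66

$1,188.66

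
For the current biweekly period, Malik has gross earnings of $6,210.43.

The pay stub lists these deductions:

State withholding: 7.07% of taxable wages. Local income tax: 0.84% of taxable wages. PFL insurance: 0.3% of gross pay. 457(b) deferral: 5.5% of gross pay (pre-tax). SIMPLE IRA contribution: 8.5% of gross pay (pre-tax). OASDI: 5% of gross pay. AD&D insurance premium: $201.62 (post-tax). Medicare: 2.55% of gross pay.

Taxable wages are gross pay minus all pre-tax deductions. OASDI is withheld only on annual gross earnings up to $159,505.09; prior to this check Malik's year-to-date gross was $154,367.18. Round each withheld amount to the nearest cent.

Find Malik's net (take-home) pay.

$4,282.98

457(b) deferral: $6,210.43 × 0.055 = $341.57
SIMPLE IRA contribution: $6,210.43 × 0.085 = $527.89
Pre-tax total = $341.57 + $527.89 = $869.46
Taxable wages = $6,210.43 − $869.46 = $5,340.97
State withholding: $5,340.97 × 0.0707 = $377.61
Local income tax: $5,340.97 × 0.0084 = $44.86
PFL insurance: $6,210.43 × 0.003 = $18.63
Medicare: $6,210.43 × 0.0255 = $158.37
OASDI: only $159,505.09 − $154,367.18 = $5,137.91 of this check is subject → $5,137.91 × 0.05 = $256.90
AD&D insurance premium: $201.62
Total deductions = $341.57 + $527.89 + $377.61 + $44.86 + $18.63 + $158.37 + $256.90 + $201.62 = $1,927.45
Net pay = $6,210.43 − $1,927.45 = $4,282.98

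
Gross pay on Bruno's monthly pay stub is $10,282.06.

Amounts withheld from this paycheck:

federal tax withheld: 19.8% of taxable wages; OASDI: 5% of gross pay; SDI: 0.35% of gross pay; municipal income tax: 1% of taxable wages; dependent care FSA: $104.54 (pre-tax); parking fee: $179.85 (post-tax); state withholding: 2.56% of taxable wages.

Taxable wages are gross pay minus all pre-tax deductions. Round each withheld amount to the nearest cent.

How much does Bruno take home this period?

$7,070.11

Dependent care FSA: $104.54
Taxable wages = $10,282.06 − $104.54 = $10,177.52
Federal tax withheld: $10,177.52 × 0.198 = $2,015.15
Municipal income tax: $10,177.52 × 0.01 = $101.78
State withholding: $10,177.52 × 0.0256 = $260.54
OASDI: $10,282.06 × 0.05 = $514.10
SDI: $10,282.06 × 0.0035 = $35.99
Parking fee: $179.85
Total deductions = $104.54 + $2,015.15 + $101.78 + $260.54 + $514.10 + $35.99 + $179.85 = $3,211.95
Net pay = $10,282.06 − $3,211.95 = $7,070.11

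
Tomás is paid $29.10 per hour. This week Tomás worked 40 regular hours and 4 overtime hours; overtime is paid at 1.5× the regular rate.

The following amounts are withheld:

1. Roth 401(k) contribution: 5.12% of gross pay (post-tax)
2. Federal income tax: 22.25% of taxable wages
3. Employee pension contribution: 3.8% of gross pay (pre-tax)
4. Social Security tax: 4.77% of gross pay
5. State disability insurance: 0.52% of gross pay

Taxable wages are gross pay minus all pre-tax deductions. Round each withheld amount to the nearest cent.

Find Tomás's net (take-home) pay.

$861.86

Regular pay: 40 × $29.10 = $1,164.00
Overtime pay: 4 × $29.10 × 1.5 = $174.60
Gross pay = $1,164.00 + $174.60 = $1,338.60
Employee pension contribution: $1,338.60 × 0.038 = $50.87
Taxable wages = $1,338.60 − $50.87 = $1,287.73
Federal income tax: $1,287.73 × 0.2225 = $286.52
Social Security tax: $1,338.60 × 0.0477 = $63.85
State disability insurance: $1,338.60 × 0.0052 = $6.96
Roth 401(k) contribution: $1,338.60 × 0.0512 = $68.54
Total deductions = $50.87 + $286.52 + $63.85 + $6.96 + $68.54 = $476.74
Net pay = $1,338.60 − $476.74 = $861.86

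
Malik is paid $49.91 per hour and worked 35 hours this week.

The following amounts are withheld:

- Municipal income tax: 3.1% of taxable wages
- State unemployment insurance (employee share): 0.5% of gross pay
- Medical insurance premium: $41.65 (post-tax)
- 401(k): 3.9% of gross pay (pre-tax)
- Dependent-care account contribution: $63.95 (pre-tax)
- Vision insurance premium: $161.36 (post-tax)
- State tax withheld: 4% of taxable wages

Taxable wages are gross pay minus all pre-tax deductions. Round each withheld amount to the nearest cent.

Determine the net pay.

$1,288.38

Gross pay: 35 × $49.91 = $1,746.85
Dependent-care account contribution: $63.95
401(k): $1,746.85 × 0.039 = $68.13
Pre-tax total = $63.95 + $68.13 = $132.08
Taxable wages = $1,746.85 − $132.08 = $1,614.77
State tax withheld: $1,614.77 × 0.04 = $64.59
Municipal income tax: $1,614.77 × 0.031 = $50.06
State unemployment insurance (employee share): $1,746.85 × 0.005 = $8.73
Medical insurance premium: $41.65
Vision insurance premium: $161.36
Total deductions = $63.95 + $68.13 + $64.59 + $50.06 + $8.73 + $41.65 + $161.36 = $458.47
Net pay = $1,746.85 − $458.47 = $1,288.38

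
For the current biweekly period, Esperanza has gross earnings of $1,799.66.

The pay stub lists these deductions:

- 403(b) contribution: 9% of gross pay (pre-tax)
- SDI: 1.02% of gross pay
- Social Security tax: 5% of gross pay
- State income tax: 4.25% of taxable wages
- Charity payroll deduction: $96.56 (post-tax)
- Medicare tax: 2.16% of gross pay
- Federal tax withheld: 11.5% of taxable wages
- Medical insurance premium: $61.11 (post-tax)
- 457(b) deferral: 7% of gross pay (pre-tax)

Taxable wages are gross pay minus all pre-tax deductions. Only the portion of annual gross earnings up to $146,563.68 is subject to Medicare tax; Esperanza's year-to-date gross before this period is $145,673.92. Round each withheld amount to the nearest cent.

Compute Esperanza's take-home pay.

$988.38

403(b) contribution: $1,799.66 × 0.09 = $161.97
457(b) deferral: $1,799.66 × 0.07 = $125.98
Pre-tax total = $161.97 + $125.98 = $287.95
Taxable wages = $1,799.66 − $287.95 = $1,511.71
State income tax: $1,511.71 × 0.0425 = $64.25
Federal tax withheld: $1,511.71 × 0.115 = $173.85
Medicare tax: only $146,563.68 − $145,673.92 = $889.76 of this check is subject → $889.76 × 0.0216 = $19.22
SDI: $1,799.66 × 0.0102 = $18.36
Social Security tax: $1,799.66 × 0.05 = $89.98
Medical insurance premium: $61.11
Charity payroll deduction: $96.56
Total deductions = $161.97 + $125.98 + $64.25 + $173.85 + $19.22 + $18.36 + $89.98 + $61.11 + $96.56 = $811.28
Net pay = $1,799.66 − $811.28 = $988.38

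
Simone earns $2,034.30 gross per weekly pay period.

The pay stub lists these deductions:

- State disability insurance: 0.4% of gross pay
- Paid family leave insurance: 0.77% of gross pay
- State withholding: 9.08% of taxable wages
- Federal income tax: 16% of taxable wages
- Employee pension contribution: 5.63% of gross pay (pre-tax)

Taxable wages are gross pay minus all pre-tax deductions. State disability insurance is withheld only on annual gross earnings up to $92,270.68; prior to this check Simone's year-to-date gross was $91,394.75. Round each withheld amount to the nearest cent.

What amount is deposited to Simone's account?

Employee pension contribution: $2,034.30 × 0.0563 = $114.53
Taxable wages = $2,034.30 − $114.53 = $1,919.77
Federal income tax: $1,919.77 × 0.16 = $307.16
State withholding: $1,919.77 × 0.0908 = $174.32
Paid family leave insurance: $2,034.30 × 0.0077 = $15.66
State disability insurance: only $92,270.68 − $91,394.75 = $875.93 of this check is subject → $875.93 × 0.004 = $3.50
Total deductions = $114.53 + $307.16 + $174.32 + $15.66 + $3.50 = $615.17
Net pay = $2,034.30 − $615.17 = $1,419.13

$1,419.13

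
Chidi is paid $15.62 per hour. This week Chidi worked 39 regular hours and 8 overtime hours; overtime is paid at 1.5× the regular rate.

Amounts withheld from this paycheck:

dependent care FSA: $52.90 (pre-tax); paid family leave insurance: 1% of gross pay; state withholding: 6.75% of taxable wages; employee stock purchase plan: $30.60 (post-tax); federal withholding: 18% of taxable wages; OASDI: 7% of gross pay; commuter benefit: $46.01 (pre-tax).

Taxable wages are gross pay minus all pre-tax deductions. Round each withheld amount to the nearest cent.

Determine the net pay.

$430.69

Regular pay: 39 × $15.62 = $609.18
Overtime pay: 8 × $15.62 × 1.5 = $187.44
Gross pay = $609.18 + $187.44 = $796.62
Dependent care FSA: $52.90
Commuter benefit: $46.01
Pre-tax total = $52.90 + $46.01 = $98.91
Taxable wages = $796.62 − $98.91 = $697.71
Federal withholding: $697.71 × 0.18 = $125.59
State withholding: $697.71 × 0.0675 = $47.10
Paid family leave insurance: $796.62 × 0.01 = $7.97
OASDI: $796.62 × 0.07 = $55.76
Employee stock purchase plan: $30.60
Total deductions = $52.90 + $46.01 + $125.59 + $47.10 + $7.97 + $55.76 + $30.60 = $365.93
Net pay = $796.62 − $365.93 = $430.69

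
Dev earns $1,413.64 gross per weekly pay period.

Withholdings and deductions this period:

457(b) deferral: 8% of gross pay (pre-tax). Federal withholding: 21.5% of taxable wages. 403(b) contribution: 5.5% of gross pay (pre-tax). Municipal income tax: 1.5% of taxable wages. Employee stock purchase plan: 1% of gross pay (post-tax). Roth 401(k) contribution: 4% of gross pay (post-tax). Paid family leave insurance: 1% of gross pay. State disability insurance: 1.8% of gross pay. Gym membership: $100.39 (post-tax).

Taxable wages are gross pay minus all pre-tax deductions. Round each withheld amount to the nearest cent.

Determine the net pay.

403(b) contribution: $1,413.64 × 0.055 = $77.75
457(b) deferral: $1,413.64 × 0.08 = $113.09
Pre-tax total = $77.75 + $113.09 = $190.84
Taxable wages = $1,413.64 − $190.84 = $1,222.80
Federal withholding: $1,222.80 × 0.215 = $262.90
Municipal income tax: $1,222.80 × 0.015 = $18.34
State disability insurance: $1,413.64 × 0.018 = $25.45
Paid family leave insurance: $1,413.64 × 0.01 = $14.14
Employee stock purchase plan: $1,413.64 × 0.01 = $14.14
Roth 401(k) contribution: $1,413.64 × 0.04 = $56.55
Gym membership: $100.39
Total deductions = $77.75 + $113.09 + $262.90 + $18.34 + $25.45 + $14.14 + $14.14 + $56.55 + $100.39 = $682.75
Net pay = $1,413.64 − $682.75 = $730.89

$730.89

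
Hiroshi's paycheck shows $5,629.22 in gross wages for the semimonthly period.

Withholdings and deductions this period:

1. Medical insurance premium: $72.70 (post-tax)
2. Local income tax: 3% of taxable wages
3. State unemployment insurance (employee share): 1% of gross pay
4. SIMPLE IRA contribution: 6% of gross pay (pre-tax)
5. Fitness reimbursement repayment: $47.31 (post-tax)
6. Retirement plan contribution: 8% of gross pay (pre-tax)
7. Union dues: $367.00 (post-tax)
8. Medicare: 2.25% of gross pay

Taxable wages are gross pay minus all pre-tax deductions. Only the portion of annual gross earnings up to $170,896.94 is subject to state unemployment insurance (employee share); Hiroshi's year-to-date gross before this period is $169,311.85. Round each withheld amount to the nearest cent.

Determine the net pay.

Retirement plan contribution: $5,629.22 × 0.08 = $450.34
SIMPLE IRA contribution: $5,629.22 × 0.06 = $337.75
Pre-tax total = $450.34 + $337.75 = $788.09
Taxable wages = $5,629.22 − $788.09 = $4,841.13
Local income tax: $4,841.13 × 0.03 = $145.23
Medicare: $5,629.22 × 0.0225 = $126.66
State unemployment insurance (employee share): only $170,896.94 − $169,311.85 = $1,585.09 of this check is subject → $1,585.09 × 0.01 = $15.85
Medical insurance premium: $72.70
Union dues: $367.00
Fitness reimbursement repayment: $47.31
Total deductions = $450.34 + $337.75 + $145.23 + $126.66 + $15.85 + $72.70 + $367.00 + $47.31 = $1,562.84
Net pay = $5,629.22 − $1,562.84 = $4,066.38

$4,066.38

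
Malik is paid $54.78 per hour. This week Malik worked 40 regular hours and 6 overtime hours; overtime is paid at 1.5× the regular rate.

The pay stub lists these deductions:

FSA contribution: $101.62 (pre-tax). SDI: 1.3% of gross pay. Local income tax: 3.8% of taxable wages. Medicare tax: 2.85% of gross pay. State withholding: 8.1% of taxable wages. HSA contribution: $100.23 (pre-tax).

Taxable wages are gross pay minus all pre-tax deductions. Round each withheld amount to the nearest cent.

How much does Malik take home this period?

Regular pay: 40 × $54.78 = $2191.20
Overtime pay: 6 × $54.78 × 1.5 = $493.02
Gross pay = $2191.20 + $493.02 = $2684.22
FSA contribution: $101.62
HSA contribution: $100.23
Pre-tax total = $101.62 + $100.23 = $201.85
Taxable wages = $2684.22 − $201.85 = $2482.37
State withholding: $2482.37 × 0.081 = $201.07
Local income tax: $2482.37 × 0.038 = $94.33
Medicare tax: $2684.22 × 0.0285 = $76.50
SDI: $2684.22 × 0.013 = $34.89
Total deductions = $101.62 + $100.23 + $201.07 + $94.33 + $76.50 + $34.89 = $608.64
Net pay = $2684.22 − $608.64 = $2075.58

$2075.58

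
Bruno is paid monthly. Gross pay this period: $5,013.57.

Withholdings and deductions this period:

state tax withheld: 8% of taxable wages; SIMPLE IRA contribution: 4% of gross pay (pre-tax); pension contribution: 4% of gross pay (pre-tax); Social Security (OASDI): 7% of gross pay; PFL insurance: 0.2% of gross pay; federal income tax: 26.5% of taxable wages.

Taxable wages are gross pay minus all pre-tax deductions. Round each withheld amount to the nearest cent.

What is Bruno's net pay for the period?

$2,660.20

Pension contribution: $5,013.57 × 0.04 = $200.54
SIMPLE IRA contribution: $5,013.57 × 0.04 = $200.54
Pre-tax total = $200.54 + $200.54 = $401.08
Taxable wages = $5,013.57 − $401.08 = $4,612.49
Federal income tax: $4,612.49 × 0.265 = $1,222.31
State tax withheld: $4,612.49 × 0.08 = $369.00
PFL insurance: $5,013.57 × 0.002 = $10.03
Social Security (OASDI): $5,013.57 × 0.07 = $350.95
Total deductions = $200.54 + $200.54 + $1,222.31 + $369.00 + $10.03 + $350.95 = $2,353.37
Net pay = $5,013.57 − $2,353.37 = $2,660.20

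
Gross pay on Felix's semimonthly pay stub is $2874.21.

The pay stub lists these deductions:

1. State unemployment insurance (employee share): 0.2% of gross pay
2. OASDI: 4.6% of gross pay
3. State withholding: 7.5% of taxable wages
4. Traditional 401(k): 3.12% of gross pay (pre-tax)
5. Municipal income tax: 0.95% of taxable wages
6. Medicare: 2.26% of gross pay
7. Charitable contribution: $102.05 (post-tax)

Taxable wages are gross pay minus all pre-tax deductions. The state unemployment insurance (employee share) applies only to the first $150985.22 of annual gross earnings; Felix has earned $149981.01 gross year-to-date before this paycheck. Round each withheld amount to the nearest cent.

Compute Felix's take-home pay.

$2248.01

Traditional 401(k): $2874.21 × 0.0312 = $89.68
Taxable wages = $2874.21 − $89.68 = $2784.53
Municipal income tax: $2784.53 × 0.0095 = $26.45
State withholding: $2784.53 × 0.075 = $208.84
OASDI: $2874.21 × 0.046 = $132.21
Medicare: $2874.21 × 0.0226 = $64.96
State unemployment insurance (employee share): only $150985.22 − $149981.01 = $1004.21 of this check is subject → $1004.21 × 0.002 = $2.01
Charitable contribution: $102.05
Total deductions = $89.68 + $26.45 + $208.84 + $132.21 + $64.96 + $2.01 + $102.05 = $626.20
Net pay = $2874.21 − $626.20 = $2248.01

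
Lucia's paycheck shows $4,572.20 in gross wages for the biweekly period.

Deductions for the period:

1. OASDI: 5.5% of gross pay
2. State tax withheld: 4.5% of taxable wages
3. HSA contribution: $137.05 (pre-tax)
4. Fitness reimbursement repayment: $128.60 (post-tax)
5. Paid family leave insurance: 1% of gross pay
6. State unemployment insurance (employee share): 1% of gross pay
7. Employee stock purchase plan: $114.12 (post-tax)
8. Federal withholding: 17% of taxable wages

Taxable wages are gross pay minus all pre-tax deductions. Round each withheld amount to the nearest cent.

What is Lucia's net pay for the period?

HSA contribution: $137.05
Taxable wages = $4,572.20 − $137.05 = $4,435.15
Federal withholding: $4,435.15 × 0.17 = $753.98
State tax withheld: $4,435.15 × 0.045 = $199.58
State unemployment insurance (employee share): $4,572.20 × 0.01 = $45.72
Paid family leave insurance: $4,572.20 × 0.01 = $45.72
OASDI: $4,572.20 × 0.055 = $251.47
Employee stock purchase plan: $114.12
Fitness reimbursement repayment: $128.60
Total deductions = $137.05 + $753.98 + $199.58 + $45.72 + $45.72 + $251.47 + $114.12 + $128.60 = $1,676.24
Net pay = $4,572.20 − $1,676.24 = $2,895.96

$2,895.96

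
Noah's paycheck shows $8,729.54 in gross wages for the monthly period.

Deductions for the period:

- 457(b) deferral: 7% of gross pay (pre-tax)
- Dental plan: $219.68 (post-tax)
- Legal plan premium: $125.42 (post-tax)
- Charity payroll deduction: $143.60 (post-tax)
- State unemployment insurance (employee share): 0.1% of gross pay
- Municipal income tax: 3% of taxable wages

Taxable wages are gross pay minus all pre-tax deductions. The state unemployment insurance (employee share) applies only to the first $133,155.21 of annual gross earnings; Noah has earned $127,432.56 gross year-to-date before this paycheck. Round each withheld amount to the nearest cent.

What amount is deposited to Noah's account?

457(b) deferral: $8,729.54 × 0.07 = $611.07
Taxable wages = $8,729.54 − $611.07 = $8,118.47
Municipal income tax: $8,118.47 × 0.03 = $243.55
State unemployment insurance (employee share): only $133,155.21 − $127,432.56 = $5,722.65 of this check is subject → $5,722.65 × 0.001 = $5.72
Legal plan premium: $125.42
Charity payroll deduction: $143.60
Dental plan: $219.68
Total deductions = $611.07 + $243.55 + $5.72 + $125.42 + $143.60 + $219.68 = $1,349.04
Net pay = $8,729.54 − $1,349.04 = $7,380.50

$7,380.50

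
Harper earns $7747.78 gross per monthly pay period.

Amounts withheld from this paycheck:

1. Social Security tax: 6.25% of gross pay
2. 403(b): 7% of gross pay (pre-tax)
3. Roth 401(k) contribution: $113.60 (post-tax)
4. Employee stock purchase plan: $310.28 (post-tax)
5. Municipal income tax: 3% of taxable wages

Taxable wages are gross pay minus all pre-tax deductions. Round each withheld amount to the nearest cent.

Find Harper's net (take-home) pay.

403(b): $7747.78 × 0.07 = $542.34
Taxable wages = $7747.78 − $542.34 = $7205.44
Municipal income tax: $7205.44 × 0.03 = $216.16
Social Security tax: $7747.78 × 0.0625 = $484.24
Employee stock purchase plan: $310.28
Roth 401(k) contribution: $113.60
Total deductions = $542.34 + $216.16 + $484.24 + $310.28 + $113.60 = $1666.62
Net pay = $7747.78 − $1666.62 = $6081.16

$6081.16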